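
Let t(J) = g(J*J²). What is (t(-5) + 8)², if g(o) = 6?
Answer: 196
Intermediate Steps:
t(J) = 6
(t(-5) + 8)² = (6 + 8)² = 14² = 196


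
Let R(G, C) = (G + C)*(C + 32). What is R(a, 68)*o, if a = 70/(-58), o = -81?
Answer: -15689700/29 ≈ -5.4102e+5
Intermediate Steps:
a = -35/29 (a = 70*(-1/58) = -35/29 ≈ -1.2069)
R(G, C) = (32 + C)*(C + G) (R(G, C) = (C + G)*(32 + C) = (32 + C)*(C + G))
R(a, 68)*o = (68² + 32*68 + 32*(-35/29) + 68*(-35/29))*(-81) = (4624 + 2176 - 1120/29 - 2380/29)*(-81) = (193700/29)*(-81) = -15689700/29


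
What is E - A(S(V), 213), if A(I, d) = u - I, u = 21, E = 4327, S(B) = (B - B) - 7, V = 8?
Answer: 4299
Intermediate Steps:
S(B) = -7 (S(B) = 0 - 7 = -7)
A(I, d) = 21 - I
E - A(S(V), 213) = 4327 - (21 - 1*(-7)) = 4327 - (21 + 7) = 4327 - 1*28 = 4327 - 28 = 4299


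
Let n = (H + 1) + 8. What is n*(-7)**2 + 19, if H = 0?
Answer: 460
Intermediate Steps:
n = 9 (n = (0 + 1) + 8 = 1 + 8 = 9)
n*(-7)**2 + 19 = 9*(-7)**2 + 19 = 9*49 + 19 = 441 + 19 = 460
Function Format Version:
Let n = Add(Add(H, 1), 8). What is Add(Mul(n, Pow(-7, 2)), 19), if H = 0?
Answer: 460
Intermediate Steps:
n = 9 (n = Add(Add(0, 1), 8) = Add(1, 8) = 9)
Add(Mul(n, Pow(-7, 2)), 19) = Add(Mul(9, Pow(-7, 2)), 19) = Add(Mul(9, 49), 19) = Add(441, 19) = 460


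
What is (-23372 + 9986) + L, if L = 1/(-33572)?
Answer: -449394793/33572 ≈ -13386.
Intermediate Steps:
L = -1/33572 ≈ -2.9787e-5
(-23372 + 9986) + L = (-23372 + 9986) - 1/33572 = -13386 - 1/33572 = -449394793/33572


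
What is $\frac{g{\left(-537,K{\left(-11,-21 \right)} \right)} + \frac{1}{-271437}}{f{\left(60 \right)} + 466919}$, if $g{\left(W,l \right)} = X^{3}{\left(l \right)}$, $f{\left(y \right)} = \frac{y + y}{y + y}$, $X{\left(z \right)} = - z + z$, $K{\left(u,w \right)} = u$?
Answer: $- \frac{1}{126739364040} \approx -7.8902 \cdot 10^{-12}$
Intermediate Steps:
$X{\left(z \right)} = 0$
$f{\left(y \right)} = 1$ ($f{\left(y \right)} = \frac{2 y}{2 y} = 2 y \frac{1}{2 y} = 1$)
$g{\left(W,l \right)} = 0$ ($g{\left(W,l \right)} = 0^{3} = 0$)
$\frac{g{\left(-537,K{\left(-11,-21 \right)} \right)} + \frac{1}{-271437}}{f{\left(60 \right)} + 466919} = \frac{0 + \frac{1}{-271437}}{1 + 466919} = \frac{0 - \frac{1}{271437}}{466920} = \left(- \frac{1}{271437}\right) \frac{1}{466920} = - \frac{1}{126739364040}$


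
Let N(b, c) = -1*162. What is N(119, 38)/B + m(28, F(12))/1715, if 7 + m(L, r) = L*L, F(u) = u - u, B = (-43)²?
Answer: 165549/453005 ≈ 0.36545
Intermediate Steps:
B = 1849
F(u) = 0
m(L, r) = -7 + L² (m(L, r) = -7 + L*L = -7 + L²)
N(b, c) = -162
N(119, 38)/B + m(28, F(12))/1715 = -162/1849 + (-7 + 28²)/1715 = -162*1/1849 + (-7 + 784)*(1/1715) = -162/1849 + 777*(1/1715) = -162/1849 + 111/245 = 165549/453005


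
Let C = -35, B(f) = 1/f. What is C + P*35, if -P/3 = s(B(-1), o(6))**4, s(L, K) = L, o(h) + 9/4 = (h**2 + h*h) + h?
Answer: -140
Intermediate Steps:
o(h) = -9/4 + h + 2*h**2 (o(h) = -9/4 + ((h**2 + h*h) + h) = -9/4 + ((h**2 + h**2) + h) = -9/4 + (2*h**2 + h) = -9/4 + (h + 2*h**2) = -9/4 + h + 2*h**2)
P = -3 (P = -3*(1/(-1))**4 = -3*(-1)**4 = -3*1 = -3)
C + P*35 = -35 - 3*35 = -35 - 105 = -140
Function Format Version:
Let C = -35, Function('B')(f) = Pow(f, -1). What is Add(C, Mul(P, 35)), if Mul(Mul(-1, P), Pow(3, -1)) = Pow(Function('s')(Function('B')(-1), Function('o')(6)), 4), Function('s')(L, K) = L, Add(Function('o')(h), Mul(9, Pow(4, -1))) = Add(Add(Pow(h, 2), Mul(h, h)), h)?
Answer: -140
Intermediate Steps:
Function('o')(h) = Add(Rational(-9, 4), h, Mul(2, Pow(h, 2))) (Function('o')(h) = Add(Rational(-9, 4), Add(Add(Pow(h, 2), Mul(h, h)), h)) = Add(Rational(-9, 4), Add(Add(Pow(h, 2), Pow(h, 2)), h)) = Add(Rational(-9, 4), Add(Mul(2, Pow(h, 2)), h)) = Add(Rational(-9, 4), Add(h, Mul(2, Pow(h, 2)))) = Add(Rational(-9, 4), h, Mul(2, Pow(h, 2))))
P = -3 (P = Mul(-3, Pow(Pow(-1, -1), 4)) = Mul(-3, Pow(-1, 4)) = Mul(-3, 1) = -3)
Add(C, Mul(P, 35)) = Add(-35, Mul(-3, 35)) = Add(-35, -105) = -140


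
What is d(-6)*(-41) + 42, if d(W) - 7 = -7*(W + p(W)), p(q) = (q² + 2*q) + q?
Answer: 3199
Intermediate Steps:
p(q) = q² + 3*q
d(W) = 7 - 7*W - 7*W*(3 + W) (d(W) = 7 - 7*(W + W*(3 + W)) = 7 + (-7*W - 7*W*(3 + W)) = 7 - 7*W - 7*W*(3 + W))
d(-6)*(-41) + 42 = (7 - 7*(-6) - 7*(-6)*(3 - 6))*(-41) + 42 = (7 + 42 - 7*(-6)*(-3))*(-41) + 42 = (7 + 42 - 126)*(-41) + 42 = -77*(-41) + 42 = 3157 + 42 = 3199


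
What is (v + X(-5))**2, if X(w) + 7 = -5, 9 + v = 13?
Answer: 64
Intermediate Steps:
v = 4 (v = -9 + 13 = 4)
X(w) = -12 (X(w) = -7 - 5 = -12)
(v + X(-5))**2 = (4 - 12)**2 = (-8)**2 = 64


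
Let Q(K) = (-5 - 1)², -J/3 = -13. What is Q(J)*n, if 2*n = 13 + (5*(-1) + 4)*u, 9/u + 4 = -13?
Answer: 4140/17 ≈ 243.53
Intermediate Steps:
u = -9/17 (u = 9/(-4 - 13) = 9/(-17) = 9*(-1/17) = -9/17 ≈ -0.52941)
J = 39 (J = -3*(-13) = 39)
Q(K) = 36 (Q(K) = (-6)² = 36)
n = 115/17 (n = (13 + (5*(-1) + 4)*(-9/17))/2 = (13 + (-5 + 4)*(-9/17))/2 = (13 - 1*(-9/17))/2 = (13 + 9/17)/2 = (½)*(230/17) = 115/17 ≈ 6.7647)
Q(J)*n = 36*(115/17) = 4140/17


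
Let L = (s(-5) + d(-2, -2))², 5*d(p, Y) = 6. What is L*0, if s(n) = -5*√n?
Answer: 0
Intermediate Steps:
d(p, Y) = 6/5 (d(p, Y) = (⅕)*6 = 6/5)
L = (6/5 - 5*I*√5)² (L = (-5*I*√5 + 6/5)² = (6/5 - 5*I*√5)² ≈ -123.56 - 26.833*I)
L*0 = ((6 - 25*I*√5)²/25)*0 = 0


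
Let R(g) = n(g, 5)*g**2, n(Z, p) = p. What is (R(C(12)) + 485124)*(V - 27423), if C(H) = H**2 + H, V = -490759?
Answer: -314434910328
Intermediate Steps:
C(H) = H + H**2
R(g) = 5*g**2
(R(C(12)) + 485124)*(V - 27423) = (5*(12*(1 + 12))**2 + 485124)*(-490759 - 27423) = (5*(12*13)**2 + 485124)*(-518182) = (5*156**2 + 485124)*(-518182) = (5*24336 + 485124)*(-518182) = (121680 + 485124)*(-518182) = 606804*(-518182) = -314434910328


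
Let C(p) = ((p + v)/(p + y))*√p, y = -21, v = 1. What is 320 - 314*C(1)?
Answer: 1757/5 ≈ 351.40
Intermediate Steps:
C(p) = √p*(1 + p)/(-21 + p) (C(p) = ((p + 1)/(p - 21))*√p = ((1 + p)/(-21 + p))*√p = √p*(1 + p)/(-21 + p))
320 - 314*C(1) = 320 - 314*√1*(1 + 1)/(-21 + 1) = 320 - 314*2/(-20) = 320 - 314*(-1)*2/20 = 320 - 314*(-⅒) = 320 + 157/5 = 1757/5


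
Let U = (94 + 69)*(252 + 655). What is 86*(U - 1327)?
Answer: 12600204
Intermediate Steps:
U = 147841 (U = 163*907 = 147841)
86*(U - 1327) = 86*(147841 - 1327) = 86*146514 = 12600204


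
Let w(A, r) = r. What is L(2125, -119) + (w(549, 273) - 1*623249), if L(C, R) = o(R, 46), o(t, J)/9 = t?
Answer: -624047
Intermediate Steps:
o(t, J) = 9*t
L(C, R) = 9*R
L(2125, -119) + (w(549, 273) - 1*623249) = 9*(-119) + (273 - 1*623249) = -1071 + (273 - 623249) = -1071 - 622976 = -624047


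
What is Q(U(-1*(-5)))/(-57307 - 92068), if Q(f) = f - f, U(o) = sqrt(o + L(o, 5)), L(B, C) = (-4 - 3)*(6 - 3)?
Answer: 0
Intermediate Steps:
L(B, C) = -21 (L(B, C) = -7*3 = -21)
U(o) = sqrt(-21 + o) (U(o) = sqrt(o - 21) = sqrt(-21 + o))
Q(f) = 0
Q(U(-1*(-5)))/(-57307 - 92068) = 0/(-57307 - 92068) = 0/(-149375) = 0*(-1/149375) = 0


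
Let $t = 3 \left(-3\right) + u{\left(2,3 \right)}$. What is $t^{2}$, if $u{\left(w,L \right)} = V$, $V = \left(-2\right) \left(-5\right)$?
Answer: $1$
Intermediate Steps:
$V = 10$
$u{\left(w,L \right)} = 10$
$t = 1$ ($t = 3 \left(-3\right) + 10 = -9 + 10 = 1$)
$t^{2} = 1^{2} = 1$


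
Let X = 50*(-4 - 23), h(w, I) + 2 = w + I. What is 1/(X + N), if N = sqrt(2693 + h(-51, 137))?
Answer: -1350/1819723 - sqrt(2777)/1819723 ≈ -0.00077083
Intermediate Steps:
h(w, I) = -2 + I + w (h(w, I) = -2 + (w + I) = -2 + (I + w) = -2 + I + w)
N = sqrt(2777) (N = sqrt(2693 + (-2 + 137 - 51)) = sqrt(2693 + 84) = sqrt(2777) ≈ 52.697)
X = -1350 (X = 50*(-27) = -1350)
1/(X + N) = 1/(-1350 + sqrt(2777))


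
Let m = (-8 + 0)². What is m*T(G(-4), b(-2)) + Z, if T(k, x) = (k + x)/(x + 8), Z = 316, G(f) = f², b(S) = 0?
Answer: 444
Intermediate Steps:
T(k, x) = (k + x)/(8 + x)
m = 64 (m = (-8)² = 64)
m*T(G(-4), b(-2)) + Z = 64*(((-4)² + 0)/(8 + 0)) + 316 = 64*((16 + 0)/8) + 316 = 64*((⅛)*16) + 316 = 64*2 + 316 = 128 + 316 = 444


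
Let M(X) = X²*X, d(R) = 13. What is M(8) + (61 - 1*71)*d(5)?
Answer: 382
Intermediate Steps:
M(X) = X³
M(8) + (61 - 1*71)*d(5) = 8³ + (61 - 1*71)*13 = 512 + (61 - 71)*13 = 512 - 10*13 = 512 - 130 = 382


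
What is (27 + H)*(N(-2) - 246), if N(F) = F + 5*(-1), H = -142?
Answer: 29095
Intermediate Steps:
N(F) = -5 + F (N(F) = F - 5 = -5 + F)
(27 + H)*(N(-2) - 246) = (27 - 142)*((-5 - 2) - 246) = -115*(-7 - 246) = -115*(-253) = 29095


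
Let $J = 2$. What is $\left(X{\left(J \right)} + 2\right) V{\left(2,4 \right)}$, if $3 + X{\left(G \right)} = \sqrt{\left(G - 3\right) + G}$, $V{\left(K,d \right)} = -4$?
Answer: $0$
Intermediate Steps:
$X{\left(G \right)} = -3 + \sqrt{-3 + 2 G}$ ($X{\left(G \right)} = -3 + \sqrt{\left(G - 3\right) + G} = -3 + \sqrt{\left(-3 + G\right) + G} = -3 + \sqrt{-3 + 2 G}$)
$\left(X{\left(J \right)} + 2\right) V{\left(2,4 \right)} = \left(\left(-3 + \sqrt{-3 + 2 \cdot 2}\right) + 2\right) \left(-4\right) = \left(\left(-3 + \sqrt{-3 + 4}\right) + 2\right) \left(-4\right) = \left(\left(-3 + \sqrt{1}\right) + 2\right) \left(-4\right) = \left(\left(-3 + 1\right) + 2\right) \left(-4\right) = \left(-2 + 2\right) \left(-4\right) = 0 \left(-4\right) = 0$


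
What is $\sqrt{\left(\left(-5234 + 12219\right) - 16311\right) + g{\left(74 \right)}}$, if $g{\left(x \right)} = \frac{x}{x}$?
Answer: $5 i \sqrt{373} \approx 96.566 i$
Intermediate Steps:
$g{\left(x \right)} = 1$
$\sqrt{\left(\left(-5234 + 12219\right) - 16311\right) + g{\left(74 \right)}} = \sqrt{\left(\left(-5234 + 12219\right) - 16311\right) + 1} = \sqrt{\left(6985 - 16311\right) + 1} = \sqrt{-9326 + 1} = \sqrt{-9325} = 5 i \sqrt{373}$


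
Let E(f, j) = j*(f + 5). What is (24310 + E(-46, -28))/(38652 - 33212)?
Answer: 12729/2720 ≈ 4.6798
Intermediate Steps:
E(f, j) = j*(5 + f)
(24310 + E(-46, -28))/(38652 - 33212) = (24310 - 28*(5 - 46))/(38652 - 33212) = (24310 - 28*(-41))/5440 = (24310 + 1148)*(1/5440) = 25458*(1/5440) = 12729/2720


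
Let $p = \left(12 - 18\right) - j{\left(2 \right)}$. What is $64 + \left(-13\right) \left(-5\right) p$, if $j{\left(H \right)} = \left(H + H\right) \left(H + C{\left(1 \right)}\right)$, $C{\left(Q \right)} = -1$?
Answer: $-586$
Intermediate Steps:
$j{\left(H \right)} = 2 H \left(-1 + H\right)$ ($j{\left(H \right)} = \left(H + H\right) \left(H - 1\right) = 2 H \left(-1 + H\right)$)
$p = -10$ ($p = \left(12 - 18\right) - 2 \cdot 2 \left(-1 + 2\right) = -6 - 2 \cdot 2 \cdot 1 = -6 - 4 = -10$)
$64 + \left(-13\right) \left(-5\right) p = 64 + \left(-13\right) \left(-5\right) \left(-10\right) = 64 + 65 \left(-10\right) = 64 - 650 = -586$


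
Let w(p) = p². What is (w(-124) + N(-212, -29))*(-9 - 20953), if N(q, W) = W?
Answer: -321703814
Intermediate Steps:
(w(-124) + N(-212, -29))*(-9 - 20953) = ((-124)² - 29)*(-9 - 20953) = (15376 - 29)*(-20962) = 15347*(-20962) = -321703814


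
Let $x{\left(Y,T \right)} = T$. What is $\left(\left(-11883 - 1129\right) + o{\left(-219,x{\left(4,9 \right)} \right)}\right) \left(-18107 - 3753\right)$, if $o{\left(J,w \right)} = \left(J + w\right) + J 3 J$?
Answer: $-2856249460$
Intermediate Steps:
$o{\left(J,w \right)} = J + w + 3 J^{2}$ ($o{\left(J,w \right)} = \left(J + w\right) + 3 J J = \left(J + w\right) + 3 J^{2} = J + w + 3 J^{2}$)
$\left(\left(-11883 - 1129\right) + o{\left(-219,x{\left(4,9 \right)} \right)}\right) \left(-18107 - 3753\right) = \left(\left(-11883 - 1129\right) + \left(-219 + 9 + 3 \left(-219\right)^{2}\right)\right) \left(-18107 - 3753\right) = \left(-13012 + \left(-219 + 9 + 3 \cdot 47961\right)\right) \left(-21860\right) = \left(-13012 + \left(-219 + 9 + 143883\right)\right) \left(-21860\right) = \left(-13012 + 143673\right) \left(-21860\right) = 130661 \left(-21860\right) = -2856249460$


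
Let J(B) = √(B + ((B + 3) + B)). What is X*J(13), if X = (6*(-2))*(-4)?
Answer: 48*√42 ≈ 311.08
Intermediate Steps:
J(B) = √(3 + 3*B) (J(B) = √(B + ((3 + B) + B)) = √(B + (3 + 2*B)) = √(3 + 3*B))
X = 48 (X = -12*(-4) = 48)
X*J(13) = 48*√(3 + 3*13) = 48*√(3 + 39) = 48*√42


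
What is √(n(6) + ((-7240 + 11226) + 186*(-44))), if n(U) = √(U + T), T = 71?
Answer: √(-4198 + √77) ≈ 64.724*I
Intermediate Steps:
n(U) = √(71 + U) (n(U) = √(U + 71) = √(71 + U))
√(n(6) + ((-7240 + 11226) + 186*(-44))) = √(√(71 + 6) + ((-7240 + 11226) + 186*(-44))) = √(√77 + (3986 - 8184)) = √(√77 - 4198) = √(-4198 + √77)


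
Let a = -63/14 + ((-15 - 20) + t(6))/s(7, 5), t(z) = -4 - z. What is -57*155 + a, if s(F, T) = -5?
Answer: -17661/2 ≈ -8830.5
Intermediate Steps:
a = 9/2 (a = -63/14 + ((-15 - 20) + (-4 - 1*6))/(-5) = -63*1/14 + (-35 + (-4 - 6))*(-⅕) = -9/2 + (-35 - 10)*(-⅕) = -9/2 - 45*(-⅕) = -9/2 + 9 = 9/2 ≈ 4.5000)
-57*155 + a = -57*155 + 9/2 = -8835 + 9/2 = -17661/2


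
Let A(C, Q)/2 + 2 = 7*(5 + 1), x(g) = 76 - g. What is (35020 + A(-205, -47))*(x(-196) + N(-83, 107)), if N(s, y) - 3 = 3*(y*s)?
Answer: -925516800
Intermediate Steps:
N(s, y) = 3 + 3*s*y (N(s, y) = 3 + 3*(y*s) = 3 + 3*(s*y) = 3 + 3*s*y)
A(C, Q) = 80 (A(C, Q) = -4 + 2*(7*(5 + 1)) = -4 + 2*(7*6) = -4 + 2*42 = -4 + 84 = 80)
(35020 + A(-205, -47))*(x(-196) + N(-83, 107)) = (35020 + 80)*((76 - 1*(-196)) + (3 + 3*(-83)*107)) = 35100*((76 + 196) + (3 - 26643)) = 35100*(272 - 26640) = 35100*(-26368) = -925516800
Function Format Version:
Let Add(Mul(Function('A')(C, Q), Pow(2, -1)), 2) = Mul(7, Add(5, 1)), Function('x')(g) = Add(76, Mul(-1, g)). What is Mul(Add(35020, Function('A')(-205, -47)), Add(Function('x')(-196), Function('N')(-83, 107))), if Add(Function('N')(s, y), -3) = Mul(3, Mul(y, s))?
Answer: -925516800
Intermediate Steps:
Function('N')(s, y) = Add(3, Mul(3, s, y)) (Function('N')(s, y) = Add(3, Mul(3, Mul(y, s))) = Add(3, Mul(3, Mul(s, y))) = Add(3, Mul(3, s, y)))
Function('A')(C, Q) = 80 (Function('A')(C, Q) = Add(-4, Mul(2, Mul(7, Add(5, 1)))) = Add(-4, Mul(2, Mul(7, 6))) = Add(-4, Mul(2, 42)) = Add(-4, 84) = 80)
Mul(Add(35020, Function('A')(-205, -47)), Add(Function('x')(-196), Function('N')(-83, 107))) = Mul(Add(35020, 80), Add(Add(76, Mul(-1, -196)), Add(3, Mul(3, -83, 107)))) = Mul(35100, Add(Add(76, 196), Add(3, -26643))) = Mul(35100, Add(272, -26640)) = Mul(35100, -26368) = -925516800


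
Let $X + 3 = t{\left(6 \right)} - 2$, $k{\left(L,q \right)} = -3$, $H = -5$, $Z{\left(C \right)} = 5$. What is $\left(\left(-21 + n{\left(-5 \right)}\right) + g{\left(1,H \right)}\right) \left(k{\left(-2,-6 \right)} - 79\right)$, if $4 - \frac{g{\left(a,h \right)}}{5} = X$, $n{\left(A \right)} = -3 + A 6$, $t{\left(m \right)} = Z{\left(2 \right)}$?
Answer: $2788$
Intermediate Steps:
$t{\left(m \right)} = 5$
$n{\left(A \right)} = -3 + 6 A$
$X = 0$ ($X = -3 + \left(5 - 2\right) = -3 + 3 = 0$)
$g{\left(a,h \right)} = 20$ ($g{\left(a,h \right)} = 20 - 0 = 20 + 0 = 20$)
$\left(\left(-21 + n{\left(-5 \right)}\right) + g{\left(1,H \right)}\right) \left(k{\left(-2,-6 \right)} - 79\right) = \left(\left(-21 + \left(-3 + 6 \left(-5\right)\right)\right) + 20\right) \left(-3 - 79\right) = \left(\left(-21 - 33\right) + 20\right) \left(-82\right) = \left(-54 + 20\right) \left(-82\right) = \left(-34\right) \left(-82\right) = 2788$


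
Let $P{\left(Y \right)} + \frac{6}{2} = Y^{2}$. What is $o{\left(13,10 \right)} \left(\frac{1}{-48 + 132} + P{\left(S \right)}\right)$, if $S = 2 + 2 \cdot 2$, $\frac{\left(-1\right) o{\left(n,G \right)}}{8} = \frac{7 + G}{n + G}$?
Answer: $- \frac{94282}{483} \approx -195.2$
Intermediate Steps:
$o{\left(n,G \right)} = - \frac{8 \left(7 + G\right)}{G + n}$ ($o{\left(n,G \right)} = - 8 \frac{7 + G}{n + G} = - 8 \frac{7 + G}{G + n} = - \frac{8 \left(7 + G\right)}{G + n}$)
$S = 6$ ($S = 2 + 4 = 6$)
$P{\left(Y \right)} = -3 + Y^{2}$
$o{\left(13,10 \right)} \left(\frac{1}{-48 + 132} + P{\left(S \right)}\right) = \frac{8 \left(-7 - 10\right)}{10 + 13} \left(\frac{1}{-48 + 132} - \left(3 - 6^{2}\right)\right) = \frac{8 \left(-7 - 10\right)}{23} \left(\frac{1}{84} + \left(-3 + 36\right)\right) = 8 \cdot \frac{1}{23} \left(-17\right) \left(\frac{1}{84} + 33\right) = \left(- \frac{136}{23}\right) \frac{2773}{84} = - \frac{94282}{483}$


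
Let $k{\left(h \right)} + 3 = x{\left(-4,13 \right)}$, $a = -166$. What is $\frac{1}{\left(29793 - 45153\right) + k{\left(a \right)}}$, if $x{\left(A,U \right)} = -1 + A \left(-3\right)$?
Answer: $- \frac{1}{15352} \approx -6.5138 \cdot 10^{-5}$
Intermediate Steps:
$x{\left(A,U \right)} = -1 - 3 A$
$k{\left(h \right)} = 8$ ($k{\left(h \right)} = -3 - -11 = -3 + \left(-1 + 12\right) = -3 + 11 = 8$)
$\frac{1}{\left(29793 - 45153\right) + k{\left(a \right)}} = \frac{1}{\left(29793 - 45153\right) + 8} = \frac{1}{-15360 + 8} = \frac{1}{-15352} = - \frac{1}{15352}$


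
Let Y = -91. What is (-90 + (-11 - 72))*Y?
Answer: 15743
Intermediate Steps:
(-90 + (-11 - 72))*Y = (-90 + (-11 - 72))*(-91) = (-90 - 83)*(-91) = -173*(-91) = 15743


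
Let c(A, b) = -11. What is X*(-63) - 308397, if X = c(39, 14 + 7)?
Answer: -307704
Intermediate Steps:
X = -11
X*(-63) - 308397 = -11*(-63) - 308397 = 693 - 308397 = -307704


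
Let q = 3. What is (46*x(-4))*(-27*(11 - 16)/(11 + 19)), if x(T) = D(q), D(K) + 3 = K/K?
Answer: -414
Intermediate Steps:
D(K) = -2 (D(K) = -3 + K/K = -3 + 1 = -2)
x(T) = -2
(46*x(-4))*(-27*(11 - 16)/(11 + 19)) = (46*(-2))*(-27*(11 - 16)/(11 + 19)) = -(-2484)/(30/(-5)) = -(-2484)/(30*(-1/5)) = -(-2484)/(-6) = -(-2484)*(-1)/6 = -92*9/2 = -414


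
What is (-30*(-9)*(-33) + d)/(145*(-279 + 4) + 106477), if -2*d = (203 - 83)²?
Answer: -8055/33301 ≈ -0.24188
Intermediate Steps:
d = -7200 (d = -(203 - 83)²/2 = -½*120² = -½*14400 = -7200)
(-30*(-9)*(-33) + d)/(145*(-279 + 4) + 106477) = (-30*(-9)*(-33) - 7200)/(145*(-279 + 4) + 106477) = (270*(-33) - 7200)/(145*(-275) + 106477) = (-8910 - 7200)/(-39875 + 106477) = -16110/66602 = -16110*1/66602 = -8055/33301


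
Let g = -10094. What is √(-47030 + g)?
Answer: 2*I*√14281 ≈ 239.01*I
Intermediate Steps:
√(-47030 + g) = √(-47030 - 10094) = √(-57124) = 2*I*√14281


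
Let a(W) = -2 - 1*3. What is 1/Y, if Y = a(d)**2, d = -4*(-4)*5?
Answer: 1/25 ≈ 0.040000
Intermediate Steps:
d = 80 (d = 16*5 = 80)
a(W) = -5 (a(W) = -2 - 3 = -5)
Y = 25 (Y = (-5)**2 = 25)
1/Y = 1/25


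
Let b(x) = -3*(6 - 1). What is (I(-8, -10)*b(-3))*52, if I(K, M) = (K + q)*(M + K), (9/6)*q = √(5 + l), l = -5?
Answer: -112320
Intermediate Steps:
q = 0 (q = 2*√(5 - 5)/3 = 2*√0/3 = (⅔)*0 = 0)
b(x) = -15 (b(x) = -3*5 = -15)
I(K, M) = K*(K + M) (I(K, M) = (K + 0)*(M + K) = K*(K + M))
(I(-8, -10)*b(-3))*52 = (-8*(-8 - 10)*(-15))*52 = (-8*(-18)*(-15))*52 = (144*(-15))*52 = -2160*52 = -112320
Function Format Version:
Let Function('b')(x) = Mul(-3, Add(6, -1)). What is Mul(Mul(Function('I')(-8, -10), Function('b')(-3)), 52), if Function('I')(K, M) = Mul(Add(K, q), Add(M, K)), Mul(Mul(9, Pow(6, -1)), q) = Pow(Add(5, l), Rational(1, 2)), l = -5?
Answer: -112320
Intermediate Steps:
q = 0 (q = Mul(Rational(2, 3), Pow(Add(5, -5), Rational(1, 2))) = Mul(Rational(2, 3), Pow(0, Rational(1, 2))) = Mul(Rational(2, 3), 0) = 0)
Function('b')(x) = -15 (Function('b')(x) = Mul(-3, 5) = -15)
Function('I')(K, M) = Mul(K, Add(K, M)) (Function('I')(K, M) = Mul(Add(K, 0), Add(M, K)) = Mul(K, Add(K, M)))
Mul(Mul(Function('I')(-8, -10), Function('b')(-3)), 52) = Mul(Mul(Mul(-8, Add(-8, -10)), -15), 52) = Mul(Mul(Mul(-8, -18), -15), 52) = Mul(Mul(144, -15), 52) = Mul(-2160, 52) = -112320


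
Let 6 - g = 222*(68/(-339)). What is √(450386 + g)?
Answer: 8*√89869126/113 ≈ 671.15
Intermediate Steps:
g = 5710/113 (g = 6 - 222*68/(-339) = 6 - 222*68*(-1/339) = 6 - 222*(-68)/339 = 6 - 1*(-5032/113) = 6 + 5032/113 = 5710/113 ≈ 50.531)
√(450386 + g) = √(450386 + 5710/113) = √(50899328/113) = 8*√89869126/113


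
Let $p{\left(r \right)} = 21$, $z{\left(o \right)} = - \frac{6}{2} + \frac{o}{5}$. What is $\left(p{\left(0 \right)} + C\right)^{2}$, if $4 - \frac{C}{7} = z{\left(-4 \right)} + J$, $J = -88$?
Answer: $\frac{11957764}{25} \approx 4.7831 \cdot 10^{5}$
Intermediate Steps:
$z{\left(o \right)} = -3 + \frac{o}{5}$ ($z{\left(o \right)} = \left(-6\right) \frac{1}{2} + o \frac{1}{5} = -3 + \frac{o}{5}$)
$C = \frac{3353}{5}$ ($C = 28 - 7 \left(\left(-3 + \frac{1}{5} \left(-4\right)\right) - 88\right) = 28 - 7 \left(\left(-3 - \frac{4}{5}\right) - 88\right) = 28 - 7 \left(- \frac{19}{5} - 88\right) = 28 - - \frac{3213}{5} = 28 + \frac{3213}{5} = \frac{3353}{5} \approx 670.6$)
$\left(p{\left(0 \right)} + C\right)^{2} = \left(21 + \frac{3353}{5}\right)^{2} = \left(\frac{3458}{5}\right)^{2} = \frac{11957764}{25}$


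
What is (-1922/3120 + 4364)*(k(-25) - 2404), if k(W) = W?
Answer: -16533909091/1560 ≈ -1.0599e+7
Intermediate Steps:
(-1922/3120 + 4364)*(k(-25) - 2404) = (-1922/3120 + 4364)*(-25 - 2404) = (-1922*1/3120 + 4364)*(-2429) = (-961/1560 + 4364)*(-2429) = (6806879/1560)*(-2429) = -16533909091/1560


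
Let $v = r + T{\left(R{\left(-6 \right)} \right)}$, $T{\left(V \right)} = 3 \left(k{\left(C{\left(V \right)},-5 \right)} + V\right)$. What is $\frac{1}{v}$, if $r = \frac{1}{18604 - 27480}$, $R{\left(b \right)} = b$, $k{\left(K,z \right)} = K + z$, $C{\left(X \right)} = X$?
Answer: $- \frac{8876}{452677} \approx -0.019608$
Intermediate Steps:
$T{\left(V \right)} = -15 + 6 V$ ($T{\left(V \right)} = 3 \left(\left(V - 5\right) + V\right) = 3 \left(\left(-5 + V\right) + V\right) = 3 \left(-5 + 2 V\right) = -15 + 6 V$)
$r = - \frac{1}{8876}$ ($r = \frac{1}{-8876} = - \frac{1}{8876} \approx -0.00011266$)
$v = - \frac{452677}{8876}$ ($v = - \frac{1}{8876} + \left(-15 + 6 \left(-6\right)\right) = - \frac{1}{8876} - 51 = - \frac{452677}{8876} \approx -51.0$)
$\frac{1}{v} = \frac{1}{- \frac{452677}{8876}} = - \frac{8876}{452677}$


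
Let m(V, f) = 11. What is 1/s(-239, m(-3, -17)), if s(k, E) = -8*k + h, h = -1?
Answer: 1/1911 ≈ 0.00052329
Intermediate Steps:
s(k, E) = -1 - 8*k (s(k, E) = -8*k - 1 = -1 - 8*k)
1/s(-239, m(-3, -17)) = 1/(-1 - 8*(-239)) = 1/(-1 + 1912) = 1/1911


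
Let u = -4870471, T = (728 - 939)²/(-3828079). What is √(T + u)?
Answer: I*√71372801896642618670/3828079 ≈ 2206.9*I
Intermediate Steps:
T = -44521/3828079 (T = (-211)²*(-1/3828079) = 44521*(-1/3828079) = -44521/3828079 ≈ -0.011630)
√(T + u) = √(-44521/3828079 - 4870471) = √(-18644547799730/3828079) = I*√71372801896642618670/3828079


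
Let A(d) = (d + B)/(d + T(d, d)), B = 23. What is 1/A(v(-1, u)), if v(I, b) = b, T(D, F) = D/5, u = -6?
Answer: -36/85 ≈ -0.42353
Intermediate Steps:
T(D, F) = D/5 (T(D, F) = D*(1/5) = D/5)
A(d) = 5*(23 + d)/(6*d) (A(d) = (d + 23)/(d + d/5) = (23 + d)/((6*d/5)) = (23 + d)*(5/(6*d)) = 5*(23 + d)/(6*d))
1/A(v(-1, u)) = 1/((5/6)*(23 - 6)/(-6)) = 1/((5/6)*(-1/6)*17) = 1/(-85/36) = -36/85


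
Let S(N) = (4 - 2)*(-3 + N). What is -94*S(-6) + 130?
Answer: 1822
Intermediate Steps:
S(N) = -6 + 2*N (S(N) = 2*(-3 + N) = -6 + 2*N)
-94*S(-6) + 130 = -94*(-6 + 2*(-6)) + 130 = -94*(-6 - 12) + 130 = -94*(-18) + 130 = 1692 + 130 = 1822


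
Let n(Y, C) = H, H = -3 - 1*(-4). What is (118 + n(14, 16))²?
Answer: 14161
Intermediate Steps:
H = 1 (H = -3 + 4 = 1)
n(Y, C) = 1
(118 + n(14, 16))² = (118 + 1)² = 119² = 14161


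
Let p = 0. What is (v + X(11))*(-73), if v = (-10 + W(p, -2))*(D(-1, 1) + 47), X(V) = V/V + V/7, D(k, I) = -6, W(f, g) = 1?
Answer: 187245/7 ≈ 26749.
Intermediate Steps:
X(V) = 1 + V/7 (X(V) = 1 + V*(⅐) = 1 + V/7)
v = -369 (v = (-10 + 1)*(-6 + 47) = -9*41 = -369)
(v + X(11))*(-73) = (-369 + (1 + (⅐)*11))*(-73) = (-369 + (1 + 11/7))*(-73) = (-369 + 18/7)*(-73) = -2565/7*(-73) = 187245/7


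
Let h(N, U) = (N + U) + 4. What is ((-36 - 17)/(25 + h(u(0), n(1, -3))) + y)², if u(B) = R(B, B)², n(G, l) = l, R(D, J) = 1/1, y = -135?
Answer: 13675204/729 ≈ 18759.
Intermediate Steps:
R(D, J) = 1
u(B) = 1 (u(B) = 1² = 1)
h(N, U) = 4 + N + U
((-36 - 17)/(25 + h(u(0), n(1, -3))) + y)² = ((-36 - 17)/(25 + (4 + 1 - 3)) - 135)² = (-53/(25 + 2) - 135)² = (-53/27 - 135)² = (-3698/27)² = 13675204/729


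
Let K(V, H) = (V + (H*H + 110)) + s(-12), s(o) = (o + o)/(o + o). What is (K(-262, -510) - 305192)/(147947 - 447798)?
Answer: 45243/299851 ≈ 0.15088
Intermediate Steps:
s(o) = 1 (s(o) = (2*o)/((2*o)) = (2*o)*(1/(2*o)) = 1)
K(V, H) = 111 + V + H² (K(V, H) = (V + (H*H + 110)) + 1 = (V + (H² + 110)) + 1 = (V + (110 + H²)) + 1 = (110 + V + H²) + 1 = 111 + V + H²)
(K(-262, -510) - 305192)/(147947 - 447798) = ((111 - 262 + (-510)²) - 305192)/(147947 - 447798) = ((111 - 262 + 260100) - 305192)/(-299851) = (259949 - 305192)*(-1/299851) = -45243*(-1/299851) = 45243/299851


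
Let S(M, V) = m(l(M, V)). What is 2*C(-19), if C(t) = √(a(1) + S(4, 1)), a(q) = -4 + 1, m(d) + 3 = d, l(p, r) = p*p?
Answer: 2*√10 ≈ 6.3246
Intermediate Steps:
l(p, r) = p²
m(d) = -3 + d
a(q) = -3
S(M, V) = -3 + M²
C(t) = √10 (C(t) = √(-3 + (-3 + 4²)) = √(-3 + (-3 + 16)) = √(-3 + 13) = √10)
2*C(-19) = 2*√10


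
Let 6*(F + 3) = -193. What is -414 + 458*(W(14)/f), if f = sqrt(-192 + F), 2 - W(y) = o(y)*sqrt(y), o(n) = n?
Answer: -414 - 916*I*sqrt(8178)*(1 - 7*sqrt(14))/1363 ≈ -414.0 + 1531.0*I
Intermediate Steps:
F = -211/6 (F = -3 + (1/6)*(-193) = -3 - 193/6 = -211/6 ≈ -35.167)
W(y) = 2 - y**(3/2) (W(y) = 2 - y*sqrt(y) = 2 - y**(3/2))
f = I*sqrt(8178)/6 (f = sqrt(-192 - 211/6) = sqrt(-1363/6) = I*sqrt(8178)/6 ≈ 15.072*I)
-414 + 458*(W(14)/f) = -414 + 458*((2 - 14**(3/2))/((I*sqrt(8178)/6))) = -414 + 458*((2 - 14*sqrt(14))*(-I*sqrt(8178)/1363)) = -414 + 458*(-I*sqrt(8178)*(2 - 14*sqrt(14))/1363) = -414 - 458*I*sqrt(8178)*(2 - 14*sqrt(14))/1363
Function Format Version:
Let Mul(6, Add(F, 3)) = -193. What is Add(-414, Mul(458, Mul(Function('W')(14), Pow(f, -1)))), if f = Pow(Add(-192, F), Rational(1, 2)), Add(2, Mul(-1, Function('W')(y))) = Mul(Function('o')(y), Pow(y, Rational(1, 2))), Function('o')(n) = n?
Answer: Add(-414, Mul(Rational(-916, 1363), I, Pow(8178, Rational(1, 2)), Add(1, Mul(-7, Pow(14, Rational(1, 2)))))) ≈ Add(-414.00, Mul(1531.0, I))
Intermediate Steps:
F = Rational(-211, 6) (F = Add(-3, Mul(Rational(1, 6), -193)) = Add(-3, Rational(-193, 6)) = Rational(-211, 6) ≈ -35.167)
Function('W')(y) = Add(2, Mul(-1, Pow(y, Rational(3, 2)))) (Function('W')(y) = Add(2, Mul(-1, Mul(y, Pow(y, Rational(1, 2))))) = Add(2, Mul(-1, Pow(y, Rational(3, 2)))))
f = Mul(Rational(1, 6), I, Pow(8178, Rational(1, 2))) (f = Pow(Add(-192, Rational(-211, 6)), Rational(1, 2)) = Pow(Rational(-1363, 6), Rational(1, 2)) = Mul(Rational(1, 6), I, Pow(8178, Rational(1, 2))) ≈ Mul(15.072, I))
Add(-414, Mul(458, Mul(Function('W')(14), Pow(f, -1)))) = Add(-414, Mul(458, Mul(Add(2, Mul(-1, Pow(14, Rational(3, 2)))), Pow(Mul(Rational(1, 6), I, Pow(8178, Rational(1, 2))), -1)))) = Add(-414, Mul(458, Mul(Add(2, Mul(-1, Mul(14, Pow(14, Rational(1, 2))))), Mul(Rational(-1, 1363), I, Pow(8178, Rational(1, 2)))))) = Add(-414, Mul(458, Mul(Add(2, Mul(-14, Pow(14, Rational(1, 2)))), Mul(Rational(-1, 1363), I, Pow(8178, Rational(1, 2)))))) = Add(-414, Mul(458, Mul(Rational(-1, 1363), I, Pow(8178, Rational(1, 2)), Add(2, Mul(-14, Pow(14, Rational(1, 2))))))) = Add(-414, Mul(Rational(-458, 1363), I, Pow(8178, Rational(1, 2)), Add(2, Mul(-14, Pow(14, Rational(1, 2))))))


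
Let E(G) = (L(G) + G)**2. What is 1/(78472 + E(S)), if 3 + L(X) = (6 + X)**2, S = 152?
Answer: 1/630741241 ≈ 1.5854e-9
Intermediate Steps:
L(X) = -3 + (6 + X)**2
E(G) = (-3 + G + (6 + G)**2)**2 (E(G) = ((-3 + (6 + G)**2) + G)**2 = (-3 + G + (6 + G)**2)**2)
1/(78472 + E(S)) = 1/(78472 + (-3 + 152 + (6 + 152)**2)**2) = 1/(78472 + (-3 + 152 + 158**2)**2) = 1/(78472 + (-3 + 152 + 24964)**2) = 1/(78472 + 25113**2) = 1/(78472 + 630662769) = 1/630741241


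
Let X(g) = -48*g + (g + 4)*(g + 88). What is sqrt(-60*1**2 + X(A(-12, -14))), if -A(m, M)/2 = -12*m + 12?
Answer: 2*sqrt(20977) ≈ 289.67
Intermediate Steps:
A(m, M) = -24 + 24*m (A(m, M) = -2*(-12*m + 12) = -2*(12 - 12*m) = -24 + 24*m)
X(g) = -48*g + (4 + g)*(88 + g)
sqrt(-60*1**2 + X(A(-12, -14))) = sqrt(-60*1**2 + (352 + (-24 + 24*(-12))**2 + 44*(-24 + 24*(-12)))) = sqrt(-60*1 + (352 + (-24 - 288)**2 + 44*(-24 - 288))) = sqrt(-60 + (352 + (-312)**2 + 44*(-312))) = sqrt(-60 + (352 + 97344 - 13728)) = sqrt(-60 + 83968) = sqrt(83908) = 2*sqrt(20977)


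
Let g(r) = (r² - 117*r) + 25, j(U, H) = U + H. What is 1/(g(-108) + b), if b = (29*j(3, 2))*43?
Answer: 1/30560 ≈ 3.2722e-5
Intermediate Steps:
j(U, H) = H + U
g(r) = 25 + r² - 117*r
b = 6235 (b = (29*(2 + 3))*43 = (29*5)*43 = 145*43 = 6235)
1/(g(-108) + b) = 1/((25 + (-108)² - 117*(-108)) + 6235) = 1/((25 + 11664 + 12636) + 6235) = 1/(24325 + 6235) = 1/30560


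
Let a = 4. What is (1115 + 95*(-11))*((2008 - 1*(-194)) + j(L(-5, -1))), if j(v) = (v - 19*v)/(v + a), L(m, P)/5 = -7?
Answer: 4734240/31 ≈ 1.5272e+5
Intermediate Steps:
L(m, P) = -35 (L(m, P) = 5*(-7) = -35)
j(v) = -18*v/(4 + v) (j(v) = (v - 19*v)/(v + 4) = (-18*v)/(4 + v) = -18*v/(4 + v))
(1115 + 95*(-11))*((2008 - 1*(-194)) + j(L(-5, -1))) = (1115 + 95*(-11))*((2008 - 1*(-194)) - 18*(-35)/(4 - 35)) = (1115 - 1045)*((2008 + 194) - 18*(-35)/(-31)) = 70*(2202 - 18*(-35)*(-1/31)) = 70*(2202 - 630/31) = 70*(67632/31) = 4734240/31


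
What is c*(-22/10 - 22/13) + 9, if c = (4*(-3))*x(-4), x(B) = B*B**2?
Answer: -193719/65 ≈ -2980.3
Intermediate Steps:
x(B) = B**3
c = 768 (c = (4*(-3))*(-4)**3 = -12*(-64) = 768)
c*(-22/10 - 22/13) + 9 = 768*(-22/10 - 22/13) + 9 = 768*(-22*1/10 - 22*1/13) + 9 = 768*(-11/5 - 22/13) + 9 = 768*(-253/65) + 9 = -194304/65 + 9 = -193719/65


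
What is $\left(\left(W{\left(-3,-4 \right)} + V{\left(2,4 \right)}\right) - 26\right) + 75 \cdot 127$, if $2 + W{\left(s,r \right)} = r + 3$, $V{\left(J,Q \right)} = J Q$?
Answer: $9504$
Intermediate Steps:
$W{\left(s,r \right)} = 1 + r$ ($W{\left(s,r \right)} = -2 + \left(r + 3\right) = -2 + \left(3 + r\right) = 1 + r$)
$\left(\left(W{\left(-3,-4 \right)} + V{\left(2,4 \right)}\right) - 26\right) + 75 \cdot 127 = \left(\left(\left(1 - 4\right) + 2 \cdot 4\right) - 26\right) + 75 \cdot 127 = \left(\left(-3 + 8\right) - 26\right) + 9525 = \left(5 - 26\right) + 9525 = -21 + 9525 = 9504$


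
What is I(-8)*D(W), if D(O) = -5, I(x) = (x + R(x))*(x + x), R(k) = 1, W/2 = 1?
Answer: -560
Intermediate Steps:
W = 2 (W = 2*1 = 2)
I(x) = 2*x*(1 + x) (I(x) = (x + 1)*(x + x) = (1 + x)*(2*x) = 2*x*(1 + x))
I(-8)*D(W) = (2*(-8)*(1 - 8))*(-5) = (2*(-8)*(-7))*(-5) = 112*(-5) = -560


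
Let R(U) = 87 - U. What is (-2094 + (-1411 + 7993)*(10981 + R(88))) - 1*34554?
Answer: 72233712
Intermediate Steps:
(-2094 + (-1411 + 7993)*(10981 + R(88))) - 1*34554 = (-2094 + (-1411 + 7993)*(10981 + (87 - 1*88))) - 1*34554 = (-2094 + 6582*(10981 + (87 - 88))) - 34554 = (-2094 + 6582*(10981 - 1)) - 34554 = (-2094 + 6582*10980) - 34554 = (-2094 + 72270360) - 34554 = 72268266 - 34554 = 72233712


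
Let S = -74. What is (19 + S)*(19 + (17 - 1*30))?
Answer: -330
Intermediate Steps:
(19 + S)*(19 + (17 - 1*30)) = (19 - 74)*(19 + (17 - 1*30)) = -55*(19 + (17 - 30)) = -55*(19 - 13) = -55*6 = -330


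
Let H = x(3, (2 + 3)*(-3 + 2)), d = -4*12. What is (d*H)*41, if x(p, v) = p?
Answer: -5904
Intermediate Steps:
d = -48
H = 3
(d*H)*41 = -48*3*41 = -144*41 = -5904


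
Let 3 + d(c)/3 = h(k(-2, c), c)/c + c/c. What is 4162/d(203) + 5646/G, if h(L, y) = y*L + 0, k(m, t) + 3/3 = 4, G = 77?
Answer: 337412/231 ≈ 1460.7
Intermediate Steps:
k(m, t) = 3 (k(m, t) = -1 + 4 = 3)
h(L, y) = L*y (h(L, y) = L*y + 0 = L*y)
d(c) = 3 (d(c) = -9 + 3*((3*c)/c + c/c) = -9 + 3*(3 + 1) = -9 + 3*4 = -9 + 12 = 3)
4162/d(203) + 5646/G = 4162/3 + 5646/77 = 337412/231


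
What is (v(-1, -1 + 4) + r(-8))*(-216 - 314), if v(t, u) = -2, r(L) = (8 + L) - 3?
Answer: 2650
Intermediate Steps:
r(L) = 5 + L
(v(-1, -1 + 4) + r(-8))*(-216 - 314) = (-2 + (5 - 8))*(-216 - 314) = (-2 - 3)*(-530) = -5*(-530) = 2650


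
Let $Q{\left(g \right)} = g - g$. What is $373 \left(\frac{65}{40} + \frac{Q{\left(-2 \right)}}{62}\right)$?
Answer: $\frac{4849}{8} \approx 606.13$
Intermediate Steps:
$Q{\left(g \right)} = 0$
$373 \left(\frac{65}{40} + \frac{Q{\left(-2 \right)}}{62}\right) = 373 \left(\frac{65}{40} + \frac{0}{62}\right) = 373 \left(65 \cdot \frac{1}{40} + 0 \cdot \frac{1}{62}\right) = 373 \left(\frac{13}{8} + 0\right) = 373 \cdot \frac{13}{8} = \frac{4849}{8}$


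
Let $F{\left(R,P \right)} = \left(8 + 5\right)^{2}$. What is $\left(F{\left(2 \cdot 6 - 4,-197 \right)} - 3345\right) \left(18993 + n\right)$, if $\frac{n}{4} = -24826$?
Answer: $255067736$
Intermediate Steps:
$n = -99304$ ($n = 4 \left(-24826\right) = -99304$)
$F{\left(R,P \right)} = 169$ ($F{\left(R,P \right)} = 13^{2} = 169$)
$\left(F{\left(2 \cdot 6 - 4,-197 \right)} - 3345\right) \left(18993 + n\right) = \left(169 - 3345\right) \left(18993 - 99304\right) = \left(-3176\right) \left(-80311\right) = 255067736$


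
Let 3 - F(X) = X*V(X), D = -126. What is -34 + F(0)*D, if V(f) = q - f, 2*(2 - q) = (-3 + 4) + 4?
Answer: -412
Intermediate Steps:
q = -1/2 (q = 2 - ((-3 + 4) + 4)/2 = 2 - (1 + 4)/2 = 2 - 1/2*5 = 2 - 5/2 = -1/2 ≈ -0.50000)
V(f) = -1/2 - f
F(X) = 3 - X*(-1/2 - X)
-34 + F(0)*D = -34 + (3 + 0**2 + (1/2)*0)*(-126) = -34 + (3 + 0 + 0)*(-126) = -34 + 3*(-126) = -34 - 378 = -412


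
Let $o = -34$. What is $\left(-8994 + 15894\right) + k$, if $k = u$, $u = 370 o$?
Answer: $-5680$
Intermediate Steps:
$u = -12580$ ($u = 370 \left(-34\right) = -12580$)
$k = -12580$
$\left(-8994 + 15894\right) + k = \left(-8994 + 15894\right) - 12580 = 6900 - 12580 = -5680$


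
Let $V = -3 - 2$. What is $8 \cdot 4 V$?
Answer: $-160$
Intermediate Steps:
$V = -5$
$8 \cdot 4 V = 8 \cdot 4 \left(-5\right) = 32 \left(-5\right) = -160$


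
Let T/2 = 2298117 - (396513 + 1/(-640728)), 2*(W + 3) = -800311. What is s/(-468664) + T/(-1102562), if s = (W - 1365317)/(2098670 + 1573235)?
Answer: -524187543472945804027969/151963668091904616818640 ≈ -3.4494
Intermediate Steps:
W = -800317/2 (W = -3 + (½)*(-800311) = -3 - 800311/2 = -800317/2 ≈ -4.0016e+5)
s = -3530951/7343810 (s = (-800317/2 - 1365317)/(2098670 + 1573235) = -3530951/2/3671905 = -3530951/2*1/3671905 = -3530951/7343810 ≈ -0.48081)
T = 1218410927713/320364 (T = 2*(2298117 - (396513 + 1/(-640728))) = 2*(2298117 - (396513 - 1/640728)) = 2*(2298117 - 1*254056981463/640728) = 2*(2298117 - 254056981463/640728) = 2*(1218410927713/640728) = 1218410927713/320364 ≈ 3.8032e+6)
s/(-468664) + T/(-1102562) = -3530951/7343810/(-468664) + (1218410927713/320364)/(-1102562) = -3530951/7343810*(-1/468664) + (1218410927713/320364)*(-1/1102562) = 3530951/3441779369840 - 1218410927713/353221172568 = -524187543472945804027969/151963668091904616818640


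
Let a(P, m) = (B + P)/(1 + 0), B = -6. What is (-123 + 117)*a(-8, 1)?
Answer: 84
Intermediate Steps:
a(P, m) = -6 + P (a(P, m) = (-6 + P)/(1 + 0) = (-6 + P)/1 = (-6 + P)*1 = -6 + P)
(-123 + 117)*a(-8, 1) = (-123 + 117)*(-6 - 8) = -6*(-14) = 84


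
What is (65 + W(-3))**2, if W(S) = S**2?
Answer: 5476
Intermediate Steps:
(65 + W(-3))**2 = (65 + (-3)**2)**2 = (65 + 9)**2 = 74**2 = 5476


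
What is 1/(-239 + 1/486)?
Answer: -486/116153 ≈ -0.0041841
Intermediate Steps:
1/(-239 + 1/486) = 1/(-116153/486) = -486/116153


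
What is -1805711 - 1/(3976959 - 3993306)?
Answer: -29517957716/16347 ≈ -1.8057e+6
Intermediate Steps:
-1805711 - 1/(3976959 - 3993306) = -1805711 - 1/(-16347) = -1805711 - 1*(-1/16347) = -1805711 + 1/16347 = -29517957716/16347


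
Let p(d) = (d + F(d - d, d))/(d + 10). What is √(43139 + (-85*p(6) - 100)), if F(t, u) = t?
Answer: √688114/4 ≈ 207.38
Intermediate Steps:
p(d) = d/(10 + d) (p(d) = (d + (d - d))/(d + 10) = (d + 0)/(10 + d) = d/(10 + d))
√(43139 + (-85*p(6) - 100)) = √(43139 + (-510/(10 + 6) - 100)) = √(43139 + (-510/16 - 100)) = √(43139 + (-85*3/8 - 100)) = √(43139 + (-255/8 - 100)) = √(43139 - 1055/8) = √(344057/8) = √688114/4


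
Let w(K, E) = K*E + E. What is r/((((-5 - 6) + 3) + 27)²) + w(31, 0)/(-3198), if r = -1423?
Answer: -1423/361 ≈ -3.9418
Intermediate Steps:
w(K, E) = E + E*K (w(K, E) = E*K + E = E + E*K)
r/((((-5 - 6) + 3) + 27)²) + w(31, 0)/(-3198) = -1423/(((-5 - 6) + 3) + 27)² + (0*(1 + 31))/(-3198) = -1423/((-11 + 3) + 27)² + (0*32)*(-1/3198) = -1423/(-8 + 27)² + 0*(-1/3198) = -1423/(19²) + 0 = -1423/361 + 0 = -1423/361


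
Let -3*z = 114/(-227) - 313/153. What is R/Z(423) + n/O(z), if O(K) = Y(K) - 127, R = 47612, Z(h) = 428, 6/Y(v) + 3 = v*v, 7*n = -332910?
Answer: 57418944977738060/120094800068243 ≈ 478.11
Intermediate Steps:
n = -332910/7 (n = (1/7)*(-332910) = -332910/7 ≈ -47559.)
Y(v) = 6/(-3 + v**2) (Y(v) = 6/(-3 + v*v) = 6/(-3 + v**2))
z = 88493/104193 (z = -(114/(-227) - 313/153)/3 = -(114*(-1/227) - 313*1/153)/3 = -(-114/227 - 313/153)/3 = -1/3*(-88493/34731) = 88493/104193 ≈ 0.84932)
O(K) = -127 + 6/(-3 + K**2) (O(K) = 6/(-3 + K**2) - 127 = -127 + 6/(-3 + K**2))
R/Z(423) + n/O(z) = 47612/428 - 332910*(-3 + (88493/104193)**2)/(387 - 127*(88493/104193)**2)/7 = 47612*(1/428) - 332910*(-3 + 7831011049/10856181249)/(387 - 127*7831011049/10856181249)/7 = 11903/107 - 332910*(-24737532698/(10856181249*(387 - 994538403223/10856181249)))/7 = 11903/107 - 332910/(7*((-10856181249/24737532698*3206803740140/10856181249))) = 11903/107 - 332910/(7*(-1603401870070/12368766349)) = 11903/107 - 332910/7*(-12368766349/1603401870070) = 11903/107 + 411768600524559/1122381309049 = 57418944977738060/120094800068243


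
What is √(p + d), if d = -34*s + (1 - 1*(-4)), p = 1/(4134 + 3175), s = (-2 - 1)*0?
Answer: √267114714/7309 ≈ 2.2361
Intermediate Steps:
s = 0 (s = -3*0 = 0)
p = 1/7309 ≈ 0.00013682
d = 5 (d = -34*0 + (1 - 1*(-4)) = 0 + (1 + 4) = 0 + 5 = 5)
√(p + d) = √(1/7309 + 5) = √(36546/7309) = √267114714/7309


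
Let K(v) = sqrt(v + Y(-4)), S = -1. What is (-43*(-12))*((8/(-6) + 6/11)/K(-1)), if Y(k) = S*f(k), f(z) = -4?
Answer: -4472*sqrt(3)/33 ≈ -234.72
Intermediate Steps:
Y(k) = 4 (Y(k) = -1*(-4) = 4)
K(v) = sqrt(4 + v) (K(v) = sqrt(v + 4) = sqrt(4 + v))
(-43*(-12))*((8/(-6) + 6/11)/K(-1)) = (-43*(-12))*((8/(-6) + 6/11)/(sqrt(4 - 1))) = 516*((8*(-1/6) + 6*(1/11))/(sqrt(3))) = 516*((-4/3 + 6/11)*(sqrt(3)/3)) = 516*(-26*sqrt(3)/99) = -4472*sqrt(3)/33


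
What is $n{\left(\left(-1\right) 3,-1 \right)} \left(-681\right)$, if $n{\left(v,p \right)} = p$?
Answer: $681$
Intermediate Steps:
$n{\left(\left(-1\right) 3,-1 \right)} \left(-681\right) = \left(-1\right) \left(-681\right) = 681$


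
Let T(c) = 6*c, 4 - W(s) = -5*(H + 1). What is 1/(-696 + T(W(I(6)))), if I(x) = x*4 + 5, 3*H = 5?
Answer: -1/592 ≈ -0.0016892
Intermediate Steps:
H = 5/3 (H = (⅓)*5 = 5/3 ≈ 1.6667)
I(x) = 5 + 4*x (I(x) = 4*x + 5 = 5 + 4*x)
W(s) = 52/3 (W(s) = 4 - (-5)*(5/3 + 1) = 4 - (-5)*8/3 = 4 - 1*(-40/3) = 4 + 40/3 = 52/3)
1/(-696 + T(W(I(6)))) = 1/(-696 + 6*(52/3)) = 1/(-696 + 104) = 1/(-592) = -1/592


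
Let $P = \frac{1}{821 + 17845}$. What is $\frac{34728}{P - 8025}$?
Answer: $- \frac{648232848}{149794649} \approx -4.3275$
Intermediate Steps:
$P = \frac{1}{18666} \approx 5.3573 \cdot 10^{-5}$
$\frac{34728}{P - 8025} = \frac{34728}{\frac{1}{18666} - 8025} = \frac{34728}{- \frac{149794649}{18666}} = 34728 \left(- \frac{18666}{149794649}\right) = - \frac{648232848}{149794649}$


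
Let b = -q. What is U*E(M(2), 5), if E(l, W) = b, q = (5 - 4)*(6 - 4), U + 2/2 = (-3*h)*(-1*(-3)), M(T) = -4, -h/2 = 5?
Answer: -178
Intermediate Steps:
h = -10 (h = -2*5 = -10)
U = 89 (U = -1 + (-3*(-10))*(-1*(-3)) = -1 + 30*3 = -1 + 90 = 89)
q = 2 (q = 1*2 = 2)
b = -2 (b = -1*2 = -2)
E(l, W) = -2
U*E(M(2), 5) = 89*(-2) = -178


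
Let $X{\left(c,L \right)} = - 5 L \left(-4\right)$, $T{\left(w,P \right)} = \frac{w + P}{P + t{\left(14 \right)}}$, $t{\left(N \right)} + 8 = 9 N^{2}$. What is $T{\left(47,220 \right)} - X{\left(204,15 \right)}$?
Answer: $- \frac{592533}{1976} \approx -299.86$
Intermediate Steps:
$t{\left(N \right)} = -8 + 9 N^{2}$
$T{\left(w,P \right)} = \frac{P + w}{1756 + P}$ ($T{\left(w,P \right)} = \frac{w + P}{P - \left(8 - 9 \cdot 14^{2}\right)} = \frac{P + w}{P + \left(-8 + 9 \cdot 196\right)} = \frac{P + w}{P + \left(-8 + 1764\right)} = \frac{P + w}{P + 1756} = \frac{P + w}{1756 + P}$)
$X{\left(c,L \right)} = 20 L$
$T{\left(47,220 \right)} - X{\left(204,15 \right)} = \frac{220 + 47}{1756 + 220} - 20 \cdot 15 = \frac{1}{1976} \cdot 267 - 300 = \frac{267}{1976} - 300 = - \frac{592533}{1976}$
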